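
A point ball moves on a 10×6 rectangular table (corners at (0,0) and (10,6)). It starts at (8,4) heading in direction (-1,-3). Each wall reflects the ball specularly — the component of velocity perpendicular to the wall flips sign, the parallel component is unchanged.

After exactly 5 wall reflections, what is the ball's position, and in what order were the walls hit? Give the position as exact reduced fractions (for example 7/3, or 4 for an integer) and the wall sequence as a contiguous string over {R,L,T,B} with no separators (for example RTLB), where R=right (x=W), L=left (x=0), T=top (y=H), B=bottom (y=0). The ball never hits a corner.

1. t=4/3 → B at (20/3,0); v=(-1,3)
2. t=2 → T at (14/3,6); v=(-1,-3)
3. t=2 → B at (8/3,0); v=(-1,3)
4. t=2 → T at (2/3,6); v=(-1,-3)
5. t=2/3 → L at (0,4); v=(1,-3)

Final position: (0,4)
Wall sequence: BTBTL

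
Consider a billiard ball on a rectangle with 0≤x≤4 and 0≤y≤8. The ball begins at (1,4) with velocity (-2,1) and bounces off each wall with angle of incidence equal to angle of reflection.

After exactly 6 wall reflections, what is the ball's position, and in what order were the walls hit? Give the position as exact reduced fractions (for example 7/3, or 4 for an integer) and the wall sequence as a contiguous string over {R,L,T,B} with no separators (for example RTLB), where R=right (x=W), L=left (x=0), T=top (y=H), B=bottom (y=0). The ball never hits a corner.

1. t=1/2 → L at (0,9/2); v=(2,1)
2. t=2 → R at (4,13/2); v=(-2,1)
3. t=3/2 → T at (1,8); v=(-2,-1)
4. t=1/2 → L at (0,15/2); v=(2,-1)
5. t=2 → R at (4,11/2); v=(-2,-1)
6. t=2 → L at (0,7/2); v=(2,-1)

Final position: (0,7/2)
Wall sequence: LRTLRL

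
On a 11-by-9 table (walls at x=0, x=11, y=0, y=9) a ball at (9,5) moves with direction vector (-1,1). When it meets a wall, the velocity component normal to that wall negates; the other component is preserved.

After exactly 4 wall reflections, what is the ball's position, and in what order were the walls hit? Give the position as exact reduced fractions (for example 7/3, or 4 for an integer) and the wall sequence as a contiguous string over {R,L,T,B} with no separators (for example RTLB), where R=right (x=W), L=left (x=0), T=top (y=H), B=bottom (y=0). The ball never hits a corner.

Final position: (11,7)
Wall sequence: TLBR

1. t=4 → T at (5,9); v=(-1,-1)
2. t=5 → L at (0,4); v=(1,-1)
3. t=4 → B at (4,0); v=(1,1)
4. t=7 → R at (11,7); v=(-1,1)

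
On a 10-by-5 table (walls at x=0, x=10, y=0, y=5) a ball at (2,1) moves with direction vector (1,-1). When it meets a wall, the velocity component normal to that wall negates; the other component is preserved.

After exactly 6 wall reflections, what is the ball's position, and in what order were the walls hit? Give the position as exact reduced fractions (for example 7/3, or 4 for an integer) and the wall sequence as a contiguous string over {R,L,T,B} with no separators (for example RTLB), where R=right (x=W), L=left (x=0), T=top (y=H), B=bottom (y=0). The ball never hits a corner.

1. t=1 → B at (3,0); v=(1,1)
2. t=5 → T at (8,5); v=(1,-1)
3. t=2 → R at (10,3); v=(-1,-1)
4. t=3 → B at (7,0); v=(-1,1)
5. t=5 → T at (2,5); v=(-1,-1)
6. t=2 → L at (0,3); v=(1,-1)

Final position: (0,3)
Wall sequence: BTRBTL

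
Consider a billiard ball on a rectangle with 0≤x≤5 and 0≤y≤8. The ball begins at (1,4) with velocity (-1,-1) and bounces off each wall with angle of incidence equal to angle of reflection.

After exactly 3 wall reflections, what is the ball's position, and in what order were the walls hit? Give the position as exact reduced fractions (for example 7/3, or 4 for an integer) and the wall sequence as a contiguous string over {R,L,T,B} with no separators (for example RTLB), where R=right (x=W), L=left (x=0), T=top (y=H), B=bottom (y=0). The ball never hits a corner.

Final position: (5,2)
Wall sequence: LBR

1. t=1 → L at (0,3); v=(1,-1)
2. t=3 → B at (3,0); v=(1,1)
3. t=2 → R at (5,2); v=(-1,1)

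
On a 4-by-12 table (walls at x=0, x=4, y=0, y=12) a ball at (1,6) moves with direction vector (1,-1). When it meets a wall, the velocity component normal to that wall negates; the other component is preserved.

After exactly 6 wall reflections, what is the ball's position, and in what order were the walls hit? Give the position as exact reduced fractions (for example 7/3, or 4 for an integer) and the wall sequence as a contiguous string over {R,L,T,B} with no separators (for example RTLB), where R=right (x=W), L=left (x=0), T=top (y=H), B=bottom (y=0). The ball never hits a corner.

Final position: (3,12)
Wall sequence: RBLRLT

1. t=3 → R at (4,3); v=(-1,-1)
2. t=3 → B at (1,0); v=(-1,1)
3. t=1 → L at (0,1); v=(1,1)
4. t=4 → R at (4,5); v=(-1,1)
5. t=4 → L at (0,9); v=(1,1)
6. t=3 → T at (3,12); v=(1,-1)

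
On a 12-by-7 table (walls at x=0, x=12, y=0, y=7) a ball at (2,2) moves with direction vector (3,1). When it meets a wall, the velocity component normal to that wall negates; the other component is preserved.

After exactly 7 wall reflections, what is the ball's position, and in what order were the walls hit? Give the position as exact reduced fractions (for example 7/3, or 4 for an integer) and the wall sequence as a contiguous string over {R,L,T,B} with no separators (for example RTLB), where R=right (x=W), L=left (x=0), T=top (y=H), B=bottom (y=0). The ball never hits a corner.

1. t=10/3 → R at (12,16/3); v=(-3,1)
2. t=5/3 → T at (7,7); v=(-3,-1)
3. t=7/3 → L at (0,14/3); v=(3,-1)
4. t=4 → R at (12,2/3); v=(-3,-1)
5. t=2/3 → B at (10,0); v=(-3,1)
6. t=10/3 → L at (0,10/3); v=(3,1)
7. t=11/3 → T at (11,7); v=(3,-1)

Final position: (11,7)
Wall sequence: RTLRBLT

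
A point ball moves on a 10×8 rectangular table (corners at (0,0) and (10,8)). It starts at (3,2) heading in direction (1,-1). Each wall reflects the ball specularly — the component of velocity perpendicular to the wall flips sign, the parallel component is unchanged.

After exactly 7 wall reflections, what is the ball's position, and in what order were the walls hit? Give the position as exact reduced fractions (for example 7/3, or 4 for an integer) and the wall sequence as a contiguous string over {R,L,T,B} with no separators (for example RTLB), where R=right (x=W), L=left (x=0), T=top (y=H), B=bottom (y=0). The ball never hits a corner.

1. t=2 → B at (5,0); v=(1,1)
2. t=5 → R at (10,5); v=(-1,1)
3. t=3 → T at (7,8); v=(-1,-1)
4. t=7 → L at (0,1); v=(1,-1)
5. t=1 → B at (1,0); v=(1,1)
6. t=8 → T at (9,8); v=(1,-1)
7. t=1 → R at (10,7); v=(-1,-1)

Final position: (10,7)
Wall sequence: BRTLBTR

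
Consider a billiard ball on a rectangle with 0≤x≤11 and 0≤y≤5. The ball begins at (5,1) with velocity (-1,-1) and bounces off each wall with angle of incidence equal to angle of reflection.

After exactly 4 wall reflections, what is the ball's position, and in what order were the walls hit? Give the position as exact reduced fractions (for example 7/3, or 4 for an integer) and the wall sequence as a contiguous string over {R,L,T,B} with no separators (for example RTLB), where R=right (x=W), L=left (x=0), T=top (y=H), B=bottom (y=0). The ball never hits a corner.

Final position: (6,0)
Wall sequence: BLTB

1. t=1 → B at (4,0); v=(-1,1)
2. t=4 → L at (0,4); v=(1,1)
3. t=1 → T at (1,5); v=(1,-1)
4. t=5 → B at (6,0); v=(1,1)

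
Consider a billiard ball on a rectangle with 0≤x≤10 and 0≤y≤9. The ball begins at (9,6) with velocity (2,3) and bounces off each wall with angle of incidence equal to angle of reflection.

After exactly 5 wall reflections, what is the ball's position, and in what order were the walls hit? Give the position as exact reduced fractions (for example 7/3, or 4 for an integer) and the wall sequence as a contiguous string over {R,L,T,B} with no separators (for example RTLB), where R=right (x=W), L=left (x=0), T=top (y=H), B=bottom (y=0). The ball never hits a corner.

1. t=1/2 → R at (10,15/2); v=(-2,3)
2. t=1/2 → T at (9,9); v=(-2,-3)
3. t=3 → B at (3,0); v=(-2,3)
4. t=3/2 → L at (0,9/2); v=(2,3)
5. t=3/2 → T at (3,9); v=(2,-3)

Final position: (3,9)
Wall sequence: RTBLT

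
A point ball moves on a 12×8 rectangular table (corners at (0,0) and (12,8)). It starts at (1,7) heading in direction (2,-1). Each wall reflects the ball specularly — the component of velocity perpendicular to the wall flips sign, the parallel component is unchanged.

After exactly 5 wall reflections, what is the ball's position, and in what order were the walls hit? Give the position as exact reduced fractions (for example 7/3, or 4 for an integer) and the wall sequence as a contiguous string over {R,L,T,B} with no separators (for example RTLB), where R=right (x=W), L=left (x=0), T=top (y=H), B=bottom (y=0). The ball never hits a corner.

Final position: (12,11/2)
Wall sequence: RBLTR

1. t=11/2 → R at (12,3/2); v=(-2,-1)
2. t=3/2 → B at (9,0); v=(-2,1)
3. t=9/2 → L at (0,9/2); v=(2,1)
4. t=7/2 → T at (7,8); v=(2,-1)
5. t=5/2 → R at (12,11/2); v=(-2,-1)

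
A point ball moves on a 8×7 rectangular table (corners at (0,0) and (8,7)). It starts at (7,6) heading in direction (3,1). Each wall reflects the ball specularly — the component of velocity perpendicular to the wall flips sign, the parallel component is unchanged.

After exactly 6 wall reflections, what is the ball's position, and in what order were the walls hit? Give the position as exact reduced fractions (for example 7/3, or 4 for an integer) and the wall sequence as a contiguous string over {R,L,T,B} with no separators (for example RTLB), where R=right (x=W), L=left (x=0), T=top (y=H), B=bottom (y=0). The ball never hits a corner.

1. t=1/3 → R at (8,19/3); v=(-3,1)
2. t=2/3 → T at (6,7); v=(-3,-1)
3. t=2 → L at (0,5); v=(3,-1)
4. t=8/3 → R at (8,7/3); v=(-3,-1)
5. t=7/3 → B at (1,0); v=(-3,1)
6. t=1/3 → L at (0,1/3); v=(3,1)

Final position: (0,1/3)
Wall sequence: RTLRBL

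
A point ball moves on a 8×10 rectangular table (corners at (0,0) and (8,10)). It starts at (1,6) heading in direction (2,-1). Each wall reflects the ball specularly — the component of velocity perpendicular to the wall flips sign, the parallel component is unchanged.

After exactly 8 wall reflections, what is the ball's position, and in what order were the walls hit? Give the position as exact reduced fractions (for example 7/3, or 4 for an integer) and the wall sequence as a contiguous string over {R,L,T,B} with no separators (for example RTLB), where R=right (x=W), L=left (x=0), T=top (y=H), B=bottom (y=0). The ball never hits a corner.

1. t=7/2 → R at (8,5/2); v=(-2,-1)
2. t=5/2 → B at (3,0); v=(-2,1)
3. t=3/2 → L at (0,3/2); v=(2,1)
4. t=4 → R at (8,11/2); v=(-2,1)
5. t=4 → L at (0,19/2); v=(2,1)
6. t=1/2 → T at (1,10); v=(2,-1)
7. t=7/2 → R at (8,13/2); v=(-2,-1)
8. t=4 → L at (0,5/2); v=(2,-1)

Final position: (0,5/2)
Wall sequence: RBLRLTRL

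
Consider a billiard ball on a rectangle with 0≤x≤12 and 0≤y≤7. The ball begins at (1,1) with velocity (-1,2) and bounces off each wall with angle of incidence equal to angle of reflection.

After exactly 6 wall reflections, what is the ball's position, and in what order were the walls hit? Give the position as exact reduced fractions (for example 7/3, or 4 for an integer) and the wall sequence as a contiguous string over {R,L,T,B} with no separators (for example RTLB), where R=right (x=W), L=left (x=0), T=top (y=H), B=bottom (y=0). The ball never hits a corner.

Final position: (23/2,0)
Wall sequence: LTBTRB

1. t=1 → L at (0,3); v=(1,2)
2. t=2 → T at (2,7); v=(1,-2)
3. t=7/2 → B at (11/2,0); v=(1,2)
4. t=7/2 → T at (9,7); v=(1,-2)
5. t=3 → R at (12,1); v=(-1,-2)
6. t=1/2 → B at (23/2,0); v=(-1,2)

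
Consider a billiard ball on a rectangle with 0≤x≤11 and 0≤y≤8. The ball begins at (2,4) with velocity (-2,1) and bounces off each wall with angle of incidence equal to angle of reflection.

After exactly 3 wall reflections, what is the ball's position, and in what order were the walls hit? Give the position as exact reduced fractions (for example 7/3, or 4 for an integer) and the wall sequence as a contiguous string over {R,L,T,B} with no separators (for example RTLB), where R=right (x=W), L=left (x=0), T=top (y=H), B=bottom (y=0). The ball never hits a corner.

Final position: (11,11/2)
Wall sequence: LTR

1. t=1 → L at (0,5); v=(2,1)
2. t=3 → T at (6,8); v=(2,-1)
3. t=5/2 → R at (11,11/2); v=(-2,-1)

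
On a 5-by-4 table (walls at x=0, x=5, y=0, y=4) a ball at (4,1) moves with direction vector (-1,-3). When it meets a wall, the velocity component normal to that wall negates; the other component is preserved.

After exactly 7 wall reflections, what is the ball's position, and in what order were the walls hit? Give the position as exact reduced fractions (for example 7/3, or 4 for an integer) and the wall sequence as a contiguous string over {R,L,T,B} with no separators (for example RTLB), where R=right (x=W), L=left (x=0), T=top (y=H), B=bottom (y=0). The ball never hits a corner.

Final position: (3,4)
Wall sequence: BTBLTBT

1. t=1/3 → B at (11/3,0); v=(-1,3)
2. t=4/3 → T at (7/3,4); v=(-1,-3)
3. t=4/3 → B at (1,0); v=(-1,3)
4. t=1 → L at (0,3); v=(1,3)
5. t=1/3 → T at (1/3,4); v=(1,-3)
6. t=4/3 → B at (5/3,0); v=(1,3)
7. t=4/3 → T at (3,4); v=(1,-3)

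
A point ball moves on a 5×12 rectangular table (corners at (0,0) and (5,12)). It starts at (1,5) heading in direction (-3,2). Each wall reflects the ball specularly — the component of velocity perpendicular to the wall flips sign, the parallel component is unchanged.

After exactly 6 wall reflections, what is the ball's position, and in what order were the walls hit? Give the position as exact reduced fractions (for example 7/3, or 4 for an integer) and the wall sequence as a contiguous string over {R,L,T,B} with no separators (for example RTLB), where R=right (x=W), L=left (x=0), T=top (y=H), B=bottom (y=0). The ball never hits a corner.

1. t=1/3 → L at (0,17/3); v=(3,2)
2. t=5/3 → R at (5,9); v=(-3,2)
3. t=3/2 → T at (1/2,12); v=(-3,-2)
4. t=1/6 → L at (0,35/3); v=(3,-2)
5. t=5/3 → R at (5,25/3); v=(-3,-2)
6. t=5/3 → L at (0,5); v=(3,-2)

Final position: (0,5)
Wall sequence: LRTLRL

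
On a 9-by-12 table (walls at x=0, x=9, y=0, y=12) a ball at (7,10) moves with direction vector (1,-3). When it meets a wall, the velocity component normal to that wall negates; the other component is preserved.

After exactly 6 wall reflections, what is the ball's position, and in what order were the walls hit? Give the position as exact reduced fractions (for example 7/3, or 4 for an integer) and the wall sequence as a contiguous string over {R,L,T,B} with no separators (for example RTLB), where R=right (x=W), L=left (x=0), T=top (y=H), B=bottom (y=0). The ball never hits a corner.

Final position: (13/3,12)
Wall sequence: RBTLBT

1. t=2 → R at (9,4); v=(-1,-3)
2. t=4/3 → B at (23/3,0); v=(-1,3)
3. t=4 → T at (11/3,12); v=(-1,-3)
4. t=11/3 → L at (0,1); v=(1,-3)
5. t=1/3 → B at (1/3,0); v=(1,3)
6. t=4 → T at (13/3,12); v=(1,-3)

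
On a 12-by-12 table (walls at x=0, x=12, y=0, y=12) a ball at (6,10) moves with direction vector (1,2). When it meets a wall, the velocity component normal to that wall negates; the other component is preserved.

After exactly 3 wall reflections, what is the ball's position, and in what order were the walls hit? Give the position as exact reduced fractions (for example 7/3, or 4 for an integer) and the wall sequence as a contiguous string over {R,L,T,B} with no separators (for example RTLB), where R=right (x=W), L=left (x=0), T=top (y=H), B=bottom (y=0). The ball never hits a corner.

1. t=1 → T at (7,12); v=(1,-2)
2. t=5 → R at (12,2); v=(-1,-2)
3. t=1 → B at (11,0); v=(-1,2)

Final position: (11,0)
Wall sequence: TRB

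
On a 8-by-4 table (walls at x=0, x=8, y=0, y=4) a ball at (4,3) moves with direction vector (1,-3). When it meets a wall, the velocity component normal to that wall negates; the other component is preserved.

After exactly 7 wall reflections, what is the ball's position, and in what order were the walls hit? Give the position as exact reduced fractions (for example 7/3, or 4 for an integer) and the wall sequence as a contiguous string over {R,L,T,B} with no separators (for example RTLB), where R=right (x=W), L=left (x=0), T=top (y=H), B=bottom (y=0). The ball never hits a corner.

Final position: (13/3,4)
Wall sequence: BTBRTBT

1. t=1 → B at (5,0); v=(1,3)
2. t=4/3 → T at (19/3,4); v=(1,-3)
3. t=4/3 → B at (23/3,0); v=(1,3)
4. t=1/3 → R at (8,1); v=(-1,3)
5. t=1 → T at (7,4); v=(-1,-3)
6. t=4/3 → B at (17/3,0); v=(-1,3)
7. t=4/3 → T at (13/3,4); v=(-1,-3)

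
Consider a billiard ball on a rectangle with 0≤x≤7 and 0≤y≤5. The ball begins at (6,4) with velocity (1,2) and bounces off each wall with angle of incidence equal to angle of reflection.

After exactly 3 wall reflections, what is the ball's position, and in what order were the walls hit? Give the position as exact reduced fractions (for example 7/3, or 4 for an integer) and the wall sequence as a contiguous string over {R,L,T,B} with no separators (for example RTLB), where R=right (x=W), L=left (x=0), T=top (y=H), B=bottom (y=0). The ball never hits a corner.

Final position: (5,0)
Wall sequence: TRB

1. t=1/2 → T at (13/2,5); v=(1,-2)
2. t=1/2 → R at (7,4); v=(-1,-2)
3. t=2 → B at (5,0); v=(-1,2)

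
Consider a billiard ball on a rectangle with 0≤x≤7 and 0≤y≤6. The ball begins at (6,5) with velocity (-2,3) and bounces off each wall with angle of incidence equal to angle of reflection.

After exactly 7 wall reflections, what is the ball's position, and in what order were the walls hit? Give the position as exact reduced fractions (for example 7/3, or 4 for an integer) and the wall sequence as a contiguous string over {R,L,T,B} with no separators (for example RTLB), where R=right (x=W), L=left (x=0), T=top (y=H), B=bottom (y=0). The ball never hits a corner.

Final position: (10/3,6)
Wall sequence: TBLTBRT

1. t=1/3 → T at (16/3,6); v=(-2,-3)
2. t=2 → B at (4/3,0); v=(-2,3)
3. t=2/3 → L at (0,2); v=(2,3)
4. t=4/3 → T at (8/3,6); v=(2,-3)
5. t=2 → B at (20/3,0); v=(2,3)
6. t=1/6 → R at (7,1/2); v=(-2,3)
7. t=11/6 → T at (10/3,6); v=(-2,-3)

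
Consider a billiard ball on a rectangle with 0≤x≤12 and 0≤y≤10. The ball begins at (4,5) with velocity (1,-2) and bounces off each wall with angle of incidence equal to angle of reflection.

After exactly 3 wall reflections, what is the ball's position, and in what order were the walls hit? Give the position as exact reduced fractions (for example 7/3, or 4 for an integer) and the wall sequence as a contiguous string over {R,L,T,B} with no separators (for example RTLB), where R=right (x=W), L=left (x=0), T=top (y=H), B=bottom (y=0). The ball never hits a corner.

1. t=5/2 → B at (13/2,0); v=(1,2)
2. t=5 → T at (23/2,10); v=(1,-2)
3. t=1/2 → R at (12,9); v=(-1,-2)

Final position: (12,9)
Wall sequence: BTR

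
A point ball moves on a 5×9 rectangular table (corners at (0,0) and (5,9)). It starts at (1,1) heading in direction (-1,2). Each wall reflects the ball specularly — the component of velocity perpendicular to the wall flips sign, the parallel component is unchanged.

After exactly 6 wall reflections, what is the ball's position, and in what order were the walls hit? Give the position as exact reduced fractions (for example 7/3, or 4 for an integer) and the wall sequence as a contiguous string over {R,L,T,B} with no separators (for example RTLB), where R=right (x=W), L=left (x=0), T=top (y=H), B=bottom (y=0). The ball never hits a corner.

Final position: (2,9)
Wall sequence: LTRBLT

1. t=1 → L at (0,3); v=(1,2)
2. t=3 → T at (3,9); v=(1,-2)
3. t=2 → R at (5,5); v=(-1,-2)
4. t=5/2 → B at (5/2,0); v=(-1,2)
5. t=5/2 → L at (0,5); v=(1,2)
6. t=2 → T at (2,9); v=(1,-2)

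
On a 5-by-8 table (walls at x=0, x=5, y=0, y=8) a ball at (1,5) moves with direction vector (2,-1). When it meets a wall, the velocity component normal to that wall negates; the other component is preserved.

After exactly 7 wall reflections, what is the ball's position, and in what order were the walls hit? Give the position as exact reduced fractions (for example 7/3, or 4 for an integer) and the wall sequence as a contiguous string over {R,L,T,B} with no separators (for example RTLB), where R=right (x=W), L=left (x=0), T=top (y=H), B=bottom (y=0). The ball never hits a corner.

1. t=2 → R at (5,3); v=(-2,-1)
2. t=5/2 → L at (0,1/2); v=(2,-1)
3. t=1/2 → B at (1,0); v=(2,1)
4. t=2 → R at (5,2); v=(-2,1)
5. t=5/2 → L at (0,9/2); v=(2,1)
6. t=5/2 → R at (5,7); v=(-2,1)
7. t=1 → T at (3,8); v=(-2,-1)

Final position: (3,8)
Wall sequence: RLBRLRT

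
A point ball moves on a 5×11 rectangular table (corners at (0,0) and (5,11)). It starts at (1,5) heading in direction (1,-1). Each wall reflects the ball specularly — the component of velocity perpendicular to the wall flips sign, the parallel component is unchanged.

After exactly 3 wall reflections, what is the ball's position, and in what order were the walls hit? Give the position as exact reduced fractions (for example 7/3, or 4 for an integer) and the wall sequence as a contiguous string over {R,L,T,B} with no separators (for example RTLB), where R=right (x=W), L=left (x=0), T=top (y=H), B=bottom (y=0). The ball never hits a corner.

Final position: (0,4)
Wall sequence: RBL

1. t=4 → R at (5,1); v=(-1,-1)
2. t=1 → B at (4,0); v=(-1,1)
3. t=4 → L at (0,4); v=(1,1)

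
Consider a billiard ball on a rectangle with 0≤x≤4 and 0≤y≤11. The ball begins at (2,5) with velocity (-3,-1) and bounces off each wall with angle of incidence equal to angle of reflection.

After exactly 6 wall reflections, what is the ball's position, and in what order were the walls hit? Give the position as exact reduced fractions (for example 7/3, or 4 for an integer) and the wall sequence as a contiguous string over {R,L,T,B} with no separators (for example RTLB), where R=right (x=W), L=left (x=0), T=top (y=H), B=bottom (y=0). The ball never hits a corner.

Final position: (0,1)
Wall sequence: LRLRBL

1. t=2/3 → L at (0,13/3); v=(3,-1)
2. t=4/3 → R at (4,3); v=(-3,-1)
3. t=4/3 → L at (0,5/3); v=(3,-1)
4. t=4/3 → R at (4,1/3); v=(-3,-1)
5. t=1/3 → B at (3,0); v=(-3,1)
6. t=1 → L at (0,1); v=(3,1)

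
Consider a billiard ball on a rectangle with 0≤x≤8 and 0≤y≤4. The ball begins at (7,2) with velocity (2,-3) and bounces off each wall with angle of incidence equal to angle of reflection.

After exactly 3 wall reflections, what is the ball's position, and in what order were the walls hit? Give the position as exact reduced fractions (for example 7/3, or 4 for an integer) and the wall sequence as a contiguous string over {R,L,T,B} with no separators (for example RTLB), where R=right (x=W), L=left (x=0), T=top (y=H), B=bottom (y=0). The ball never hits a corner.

Final position: (5,4)
Wall sequence: RBT

1. t=1/2 → R at (8,1/2); v=(-2,-3)
2. t=1/6 → B at (23/3,0); v=(-2,3)
3. t=4/3 → T at (5,4); v=(-2,-3)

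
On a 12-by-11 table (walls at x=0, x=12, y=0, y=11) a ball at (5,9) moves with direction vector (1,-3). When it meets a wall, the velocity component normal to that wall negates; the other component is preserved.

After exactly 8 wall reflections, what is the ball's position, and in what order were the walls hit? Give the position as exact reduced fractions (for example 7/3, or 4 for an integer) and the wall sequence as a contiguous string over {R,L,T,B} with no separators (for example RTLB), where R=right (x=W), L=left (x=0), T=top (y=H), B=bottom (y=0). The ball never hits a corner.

Final position: (7/3,11)
Wall sequence: BTRBTBLT

1. t=3 → B at (8,0); v=(1,3)
2. t=11/3 → T at (35/3,11); v=(1,-3)
3. t=1/3 → R at (12,10); v=(-1,-3)
4. t=10/3 → B at (26/3,0); v=(-1,3)
5. t=11/3 → T at (5,11); v=(-1,-3)
6. t=11/3 → B at (4/3,0); v=(-1,3)
7. t=4/3 → L at (0,4); v=(1,3)
8. t=7/3 → T at (7/3,11); v=(1,-3)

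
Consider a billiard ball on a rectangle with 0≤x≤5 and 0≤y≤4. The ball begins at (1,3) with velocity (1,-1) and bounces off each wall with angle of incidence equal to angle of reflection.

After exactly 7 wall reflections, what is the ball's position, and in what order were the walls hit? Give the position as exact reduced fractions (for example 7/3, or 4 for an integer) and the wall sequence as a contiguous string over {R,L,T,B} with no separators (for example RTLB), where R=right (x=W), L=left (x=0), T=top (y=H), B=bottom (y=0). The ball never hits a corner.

Final position: (4,4)
Wall sequence: BRTLBRT

1. t=3 → B at (4,0); v=(1,1)
2. t=1 → R at (5,1); v=(-1,1)
3. t=3 → T at (2,4); v=(-1,-1)
4. t=2 → L at (0,2); v=(1,-1)
5. t=2 → B at (2,0); v=(1,1)
6. t=3 → R at (5,3); v=(-1,1)
7. t=1 → T at (4,4); v=(-1,-1)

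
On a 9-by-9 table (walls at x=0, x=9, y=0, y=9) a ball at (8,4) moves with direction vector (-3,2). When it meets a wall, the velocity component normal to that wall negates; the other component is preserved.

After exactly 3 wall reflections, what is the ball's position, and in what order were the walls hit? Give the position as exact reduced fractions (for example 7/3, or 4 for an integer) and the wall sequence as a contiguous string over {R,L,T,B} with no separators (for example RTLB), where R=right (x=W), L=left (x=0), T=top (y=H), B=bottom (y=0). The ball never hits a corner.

1. t=5/2 → T at (1/2,9); v=(-3,-2)
2. t=1/6 → L at (0,26/3); v=(3,-2)
3. t=3 → R at (9,8/3); v=(-3,-2)

Final position: (9,8/3)
Wall sequence: TLR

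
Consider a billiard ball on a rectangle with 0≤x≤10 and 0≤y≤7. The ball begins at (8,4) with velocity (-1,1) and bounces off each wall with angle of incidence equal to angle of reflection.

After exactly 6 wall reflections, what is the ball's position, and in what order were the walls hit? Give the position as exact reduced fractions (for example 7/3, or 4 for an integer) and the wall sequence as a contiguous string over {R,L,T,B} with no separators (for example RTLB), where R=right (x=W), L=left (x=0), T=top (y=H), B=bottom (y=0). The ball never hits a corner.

1. t=3 → T at (5,7); v=(-1,-1)
2. t=5 → L at (0,2); v=(1,-1)
3. t=2 → B at (2,0); v=(1,1)
4. t=7 → T at (9,7); v=(1,-1)
5. t=1 → R at (10,6); v=(-1,-1)
6. t=6 → B at (4,0); v=(-1,1)

Final position: (4,0)
Wall sequence: TLBTRB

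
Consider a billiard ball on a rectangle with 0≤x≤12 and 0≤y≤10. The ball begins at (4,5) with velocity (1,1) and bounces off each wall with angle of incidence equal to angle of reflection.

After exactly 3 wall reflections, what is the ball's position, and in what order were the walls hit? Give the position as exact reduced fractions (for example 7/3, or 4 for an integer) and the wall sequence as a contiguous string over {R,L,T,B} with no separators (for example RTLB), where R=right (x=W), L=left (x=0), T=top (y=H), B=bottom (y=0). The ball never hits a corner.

1. t=5 → T at (9,10); v=(1,-1)
2. t=3 → R at (12,7); v=(-1,-1)
3. t=7 → B at (5,0); v=(-1,1)

Final position: (5,0)
Wall sequence: TRB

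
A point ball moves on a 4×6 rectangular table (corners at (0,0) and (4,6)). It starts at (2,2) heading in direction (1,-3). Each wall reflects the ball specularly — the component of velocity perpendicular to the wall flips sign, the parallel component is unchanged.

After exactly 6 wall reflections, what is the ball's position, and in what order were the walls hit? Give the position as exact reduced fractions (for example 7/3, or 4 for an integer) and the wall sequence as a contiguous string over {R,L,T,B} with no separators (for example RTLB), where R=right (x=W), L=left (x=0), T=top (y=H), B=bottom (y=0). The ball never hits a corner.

1. t=2/3 → B at (8/3,0); v=(1,3)
2. t=4/3 → R at (4,4); v=(-1,3)
3. t=2/3 → T at (10/3,6); v=(-1,-3)
4. t=2 → B at (4/3,0); v=(-1,3)
5. t=4/3 → L at (0,4); v=(1,3)
6. t=2/3 → T at (2/3,6); v=(1,-3)

Final position: (2/3,6)
Wall sequence: BRTBLT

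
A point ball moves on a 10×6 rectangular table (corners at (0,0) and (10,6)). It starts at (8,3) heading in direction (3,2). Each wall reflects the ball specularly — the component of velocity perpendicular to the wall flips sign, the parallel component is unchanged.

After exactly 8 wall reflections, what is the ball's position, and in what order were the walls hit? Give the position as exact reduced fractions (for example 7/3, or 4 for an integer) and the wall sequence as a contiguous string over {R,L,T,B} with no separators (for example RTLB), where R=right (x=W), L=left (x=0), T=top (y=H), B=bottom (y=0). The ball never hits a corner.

Final position: (0,1/3)
Wall sequence: RTLBRTBL

1. t=2/3 → R at (10,13/3); v=(-3,2)
2. t=5/6 → T at (15/2,6); v=(-3,-2)
3. t=5/2 → L at (0,1); v=(3,-2)
4. t=1/2 → B at (3/2,0); v=(3,2)
5. t=17/6 → R at (10,17/3); v=(-3,2)
6. t=1/6 → T at (19/2,6); v=(-3,-2)
7. t=3 → B at (1/2,0); v=(-3,2)
8. t=1/6 → L at (0,1/3); v=(3,2)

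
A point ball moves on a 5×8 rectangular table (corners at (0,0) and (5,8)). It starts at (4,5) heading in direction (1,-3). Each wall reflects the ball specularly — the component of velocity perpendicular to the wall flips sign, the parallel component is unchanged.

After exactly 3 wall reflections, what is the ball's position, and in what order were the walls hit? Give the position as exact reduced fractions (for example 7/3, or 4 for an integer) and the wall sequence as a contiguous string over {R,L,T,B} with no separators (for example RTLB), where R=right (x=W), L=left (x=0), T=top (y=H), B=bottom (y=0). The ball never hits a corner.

1. t=1 → R at (5,2); v=(-1,-3)
2. t=2/3 → B at (13/3,0); v=(-1,3)
3. t=8/3 → T at (5/3,8); v=(-1,-3)

Final position: (5/3,8)
Wall sequence: RBT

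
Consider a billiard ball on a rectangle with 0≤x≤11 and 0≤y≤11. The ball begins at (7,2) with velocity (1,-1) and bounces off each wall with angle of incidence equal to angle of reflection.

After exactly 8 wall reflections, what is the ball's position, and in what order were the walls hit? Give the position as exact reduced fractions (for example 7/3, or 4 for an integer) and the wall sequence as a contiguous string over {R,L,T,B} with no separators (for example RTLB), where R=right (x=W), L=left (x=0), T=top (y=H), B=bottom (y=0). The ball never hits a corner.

1. t=2 → B at (9,0); v=(1,1)
2. t=2 → R at (11,2); v=(-1,1)
3. t=9 → T at (2,11); v=(-1,-1)
4. t=2 → L at (0,9); v=(1,-1)
5. t=9 → B at (9,0); v=(1,1)
6. t=2 → R at (11,2); v=(-1,1)
7. t=9 → T at (2,11); v=(-1,-1)
8. t=2 → L at (0,9); v=(1,-1)

Final position: (0,9)
Wall sequence: BRTLBRTL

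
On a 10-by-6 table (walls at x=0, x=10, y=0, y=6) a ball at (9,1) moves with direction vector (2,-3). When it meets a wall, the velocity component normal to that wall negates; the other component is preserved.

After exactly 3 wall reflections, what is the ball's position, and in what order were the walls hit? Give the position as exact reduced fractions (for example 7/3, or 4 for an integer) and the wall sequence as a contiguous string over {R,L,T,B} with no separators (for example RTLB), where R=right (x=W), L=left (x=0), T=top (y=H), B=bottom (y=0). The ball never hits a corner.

Final position: (19/3,6)
Wall sequence: BRT

1. t=1/3 → B at (29/3,0); v=(2,3)
2. t=1/6 → R at (10,1/2); v=(-2,3)
3. t=11/6 → T at (19/3,6); v=(-2,-3)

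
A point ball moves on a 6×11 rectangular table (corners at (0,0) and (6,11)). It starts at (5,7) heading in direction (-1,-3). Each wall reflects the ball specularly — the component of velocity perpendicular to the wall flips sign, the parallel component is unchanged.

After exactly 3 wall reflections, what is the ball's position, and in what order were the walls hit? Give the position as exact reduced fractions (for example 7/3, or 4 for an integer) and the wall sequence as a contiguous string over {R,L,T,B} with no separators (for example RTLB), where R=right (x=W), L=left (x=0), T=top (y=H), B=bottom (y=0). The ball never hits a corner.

Final position: (1,11)
Wall sequence: BLT

1. t=7/3 → B at (8/3,0); v=(-1,3)
2. t=8/3 → L at (0,8); v=(1,3)
3. t=1 → T at (1,11); v=(1,-3)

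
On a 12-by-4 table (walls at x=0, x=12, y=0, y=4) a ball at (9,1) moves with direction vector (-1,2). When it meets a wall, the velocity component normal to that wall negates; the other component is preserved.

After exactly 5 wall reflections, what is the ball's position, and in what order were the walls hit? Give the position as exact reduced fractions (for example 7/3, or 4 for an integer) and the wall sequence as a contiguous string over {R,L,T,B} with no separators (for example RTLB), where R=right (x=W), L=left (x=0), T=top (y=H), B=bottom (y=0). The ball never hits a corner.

1. t=3/2 → T at (15/2,4); v=(-1,-2)
2. t=2 → B at (11/2,0); v=(-1,2)
3. t=2 → T at (7/2,4); v=(-1,-2)
4. t=2 → B at (3/2,0); v=(-1,2)
5. t=3/2 → L at (0,3); v=(1,2)

Final position: (0,3)
Wall sequence: TBTBL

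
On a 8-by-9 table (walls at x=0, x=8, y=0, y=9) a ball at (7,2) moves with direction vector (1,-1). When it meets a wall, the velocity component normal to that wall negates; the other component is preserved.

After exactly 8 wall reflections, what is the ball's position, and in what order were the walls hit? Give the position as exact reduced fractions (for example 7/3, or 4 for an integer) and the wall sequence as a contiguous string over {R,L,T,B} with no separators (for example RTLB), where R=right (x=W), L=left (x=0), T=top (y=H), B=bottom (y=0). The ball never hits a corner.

Final position: (4,9)
Wall sequence: RBLTRBLT

1. t=1 → R at (8,1); v=(-1,-1)
2. t=1 → B at (7,0); v=(-1,1)
3. t=7 → L at (0,7); v=(1,1)
4. t=2 → T at (2,9); v=(1,-1)
5. t=6 → R at (8,3); v=(-1,-1)
6. t=3 → B at (5,0); v=(-1,1)
7. t=5 → L at (0,5); v=(1,1)
8. t=4 → T at (4,9); v=(1,-1)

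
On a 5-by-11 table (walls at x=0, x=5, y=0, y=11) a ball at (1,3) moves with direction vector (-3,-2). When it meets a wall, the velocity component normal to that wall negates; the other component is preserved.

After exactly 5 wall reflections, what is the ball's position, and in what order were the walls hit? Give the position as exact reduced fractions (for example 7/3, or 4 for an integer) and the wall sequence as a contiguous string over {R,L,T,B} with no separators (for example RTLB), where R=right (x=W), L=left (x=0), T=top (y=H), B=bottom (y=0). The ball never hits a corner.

Final position: (5,23/3)
Wall sequence: LBRLR

1. t=1/3 → L at (0,7/3); v=(3,-2)
2. t=7/6 → B at (7/2,0); v=(3,2)
3. t=1/2 → R at (5,1); v=(-3,2)
4. t=5/3 → L at (0,13/3); v=(3,2)
5. t=5/3 → R at (5,23/3); v=(-3,2)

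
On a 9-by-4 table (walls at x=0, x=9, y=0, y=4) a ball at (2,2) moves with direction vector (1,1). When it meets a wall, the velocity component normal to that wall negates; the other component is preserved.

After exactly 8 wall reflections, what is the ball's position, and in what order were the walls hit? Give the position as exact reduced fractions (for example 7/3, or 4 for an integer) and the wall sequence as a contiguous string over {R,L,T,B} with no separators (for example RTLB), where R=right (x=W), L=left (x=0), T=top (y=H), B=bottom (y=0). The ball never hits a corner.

Final position: (6,0)
Wall sequence: TBRTBLTB

1. t=2 → T at (4,4); v=(1,-1)
2. t=4 → B at (8,0); v=(1,1)
3. t=1 → R at (9,1); v=(-1,1)
4. t=3 → T at (6,4); v=(-1,-1)
5. t=4 → B at (2,0); v=(-1,1)
6. t=2 → L at (0,2); v=(1,1)
7. t=2 → T at (2,4); v=(1,-1)
8. t=4 → B at (6,0); v=(1,1)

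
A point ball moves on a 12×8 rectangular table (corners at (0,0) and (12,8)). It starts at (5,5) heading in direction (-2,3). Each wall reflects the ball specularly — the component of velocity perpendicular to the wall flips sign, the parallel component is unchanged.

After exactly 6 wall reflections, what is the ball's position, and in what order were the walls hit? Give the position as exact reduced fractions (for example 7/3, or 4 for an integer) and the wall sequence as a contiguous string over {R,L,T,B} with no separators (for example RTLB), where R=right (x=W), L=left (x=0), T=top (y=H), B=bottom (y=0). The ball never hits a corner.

1. t=1 → T at (3,8); v=(-2,-3)
2. t=3/2 → L at (0,7/2); v=(2,-3)
3. t=7/6 → B at (7/3,0); v=(2,3)
4. t=8/3 → T at (23/3,8); v=(2,-3)
5. t=13/6 → R at (12,3/2); v=(-2,-3)
6. t=1/2 → B at (11,0); v=(-2,3)

Final position: (11,0)
Wall sequence: TLBTRB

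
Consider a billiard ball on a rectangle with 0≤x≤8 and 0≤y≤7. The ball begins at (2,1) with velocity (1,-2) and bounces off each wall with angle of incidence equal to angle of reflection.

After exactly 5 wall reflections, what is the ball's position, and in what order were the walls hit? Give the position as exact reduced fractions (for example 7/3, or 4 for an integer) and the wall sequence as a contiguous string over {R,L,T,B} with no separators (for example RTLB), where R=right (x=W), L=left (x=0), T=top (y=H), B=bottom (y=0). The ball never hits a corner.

Final position: (3,7)
Wall sequence: BTRBT

1. t=1/2 → B at (5/2,0); v=(1,2)
2. t=7/2 → T at (6,7); v=(1,-2)
3. t=2 → R at (8,3); v=(-1,-2)
4. t=3/2 → B at (13/2,0); v=(-1,2)
5. t=7/2 → T at (3,7); v=(-1,-2)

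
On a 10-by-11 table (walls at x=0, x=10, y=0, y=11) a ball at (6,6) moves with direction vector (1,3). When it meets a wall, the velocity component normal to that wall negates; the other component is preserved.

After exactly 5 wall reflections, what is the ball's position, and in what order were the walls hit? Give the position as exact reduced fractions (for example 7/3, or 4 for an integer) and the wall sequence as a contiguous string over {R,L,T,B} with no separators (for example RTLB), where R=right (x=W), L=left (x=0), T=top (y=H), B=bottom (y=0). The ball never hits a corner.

1. t=5/3 → T at (23/3,11); v=(1,-3)
2. t=7/3 → R at (10,4); v=(-1,-3)
3. t=4/3 → B at (26/3,0); v=(-1,3)
4. t=11/3 → T at (5,11); v=(-1,-3)
5. t=11/3 → B at (4/3,0); v=(-1,3)

Final position: (4/3,0)
Wall sequence: TRBTB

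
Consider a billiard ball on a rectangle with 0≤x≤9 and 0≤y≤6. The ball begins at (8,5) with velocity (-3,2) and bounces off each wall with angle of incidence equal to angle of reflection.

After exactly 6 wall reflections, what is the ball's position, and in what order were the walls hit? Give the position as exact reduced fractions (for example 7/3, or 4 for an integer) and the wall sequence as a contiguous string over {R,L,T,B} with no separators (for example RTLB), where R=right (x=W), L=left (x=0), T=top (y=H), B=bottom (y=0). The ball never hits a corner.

Final position: (0,5/3)
Wall sequence: TLBRTL

1. t=1/2 → T at (13/2,6); v=(-3,-2)
2. t=13/6 → L at (0,5/3); v=(3,-2)
3. t=5/6 → B at (5/2,0); v=(3,2)
4. t=13/6 → R at (9,13/3); v=(-3,2)
5. t=5/6 → T at (13/2,6); v=(-3,-2)
6. t=13/6 → L at (0,5/3); v=(3,-2)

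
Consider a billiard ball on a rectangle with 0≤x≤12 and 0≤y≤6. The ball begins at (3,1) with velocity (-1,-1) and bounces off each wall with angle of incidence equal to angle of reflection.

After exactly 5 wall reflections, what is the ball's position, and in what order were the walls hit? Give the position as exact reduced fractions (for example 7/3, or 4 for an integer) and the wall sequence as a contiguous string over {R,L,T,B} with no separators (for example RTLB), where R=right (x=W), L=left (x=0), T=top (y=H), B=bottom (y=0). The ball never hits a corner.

Final position: (12,2)
Wall sequence: BLTBR

1. t=1 → B at (2,0); v=(-1,1)
2. t=2 → L at (0,2); v=(1,1)
3. t=4 → T at (4,6); v=(1,-1)
4. t=6 → B at (10,0); v=(1,1)
5. t=2 → R at (12,2); v=(-1,1)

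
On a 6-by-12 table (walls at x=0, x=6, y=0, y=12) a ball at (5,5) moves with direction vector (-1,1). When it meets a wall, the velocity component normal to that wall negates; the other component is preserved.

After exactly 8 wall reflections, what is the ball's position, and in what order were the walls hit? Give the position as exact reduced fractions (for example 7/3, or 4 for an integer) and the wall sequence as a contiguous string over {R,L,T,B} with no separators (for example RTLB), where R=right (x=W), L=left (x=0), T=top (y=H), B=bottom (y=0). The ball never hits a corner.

Final position: (2,12)
Wall sequence: LTRLBRLT

1. t=5 → L at (0,10); v=(1,1)
2. t=2 → T at (2,12); v=(1,-1)
3. t=4 → R at (6,8); v=(-1,-1)
4. t=6 → L at (0,2); v=(1,-1)
5. t=2 → B at (2,0); v=(1,1)
6. t=4 → R at (6,4); v=(-1,1)
7. t=6 → L at (0,10); v=(1,1)
8. t=2 → T at (2,12); v=(1,-1)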